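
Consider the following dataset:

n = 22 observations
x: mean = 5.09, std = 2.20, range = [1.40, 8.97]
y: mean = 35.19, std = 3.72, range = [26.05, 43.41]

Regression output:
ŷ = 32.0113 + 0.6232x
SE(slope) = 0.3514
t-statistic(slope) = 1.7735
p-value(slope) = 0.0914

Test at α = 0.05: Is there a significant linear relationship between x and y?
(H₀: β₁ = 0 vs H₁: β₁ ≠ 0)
p-value = 0.0914 ≥ α = 0.05, so we fail to reject H₀. The relationship is not significant.

Hypothesis test for the slope coefficient:

H₀: β₁ = 0 (no linear relationship)
H₁: β₁ ≠ 0 (linear relationship exists)

Test statistic: t = β̂₁ / SE(β̂₁) = 0.6232 / 0.3514 = 1.7735

With df = 20, the two-sided p-value for |t| = 1.7735 is 0.0914.

Decision rule: reject H₀ if p-value < α.
p-value = 0.0914 ≥ α = 0.05 → fail to reject H₀.

There is not sufficient evidence at the 5% significance level to conclude that a linear relationship exists between x and y.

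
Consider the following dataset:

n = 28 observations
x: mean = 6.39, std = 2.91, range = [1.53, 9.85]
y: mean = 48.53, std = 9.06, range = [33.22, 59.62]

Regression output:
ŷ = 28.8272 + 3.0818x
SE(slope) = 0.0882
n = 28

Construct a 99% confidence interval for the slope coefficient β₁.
The 99% CI for β₁ is (2.8367, 3.3269)

Confidence interval for the slope:

The 99% CI for β₁ is: β̂₁ ± t*(α/2, n-2) × SE(β̂₁)

Step 1: Find critical t-value
- Confidence level = 0.99
- Degrees of freedom = n - 2 = 28 - 2 = 26
- t*(α/2, 26) = 2.7787

Step 2: Calculate margin of error
Margin = 2.7787 × 0.0882 = 0.2451

Step 3: Construct interval
CI = 3.0818 ± 0.2451
CI = (2.8367, 3.3269)

Interpretation: intervals built this way capture the true β₁ in 99% of repeated samples; here the plausible range for the per-unit effect of x on y is 2.8367 to 3.3269.
Since 0 is outside the interval, a two-sided test at α = 0.01 would reject H₀: β₁ = 0.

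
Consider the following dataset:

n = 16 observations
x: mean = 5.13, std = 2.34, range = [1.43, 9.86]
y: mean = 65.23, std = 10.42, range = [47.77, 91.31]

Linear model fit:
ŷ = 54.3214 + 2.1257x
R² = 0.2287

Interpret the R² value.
R² = 0.2287 means 22.87% of the variation in y is explained by the linear relationship with x. This indicates a weak fit.

R² (coefficient of determination) measures the proportion of variance in y explained by the regression model.

Here R² = 0.2287:
- Explained: 22.87% of the variation in y
- Unexplained (residual): 100% − 22.87% = 77.13%
- Rule of thumb (below 0.3 weak; 0.3 to below 0.7 moderate; 0.7 and above strong) → weak

Equivalently, for simple linear regression R² = r², so |r| = √0.2287 ≈ 0.4782.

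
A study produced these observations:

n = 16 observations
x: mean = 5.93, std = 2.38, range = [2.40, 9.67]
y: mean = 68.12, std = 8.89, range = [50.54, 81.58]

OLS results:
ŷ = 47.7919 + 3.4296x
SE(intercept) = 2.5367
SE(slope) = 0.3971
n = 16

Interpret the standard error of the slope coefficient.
The slope 3.4296 is pinned down to within about ±0.3971 (one SE) by these data — relative uncertainty 11.6%, i.e. precise.

What SE measures:
- The standard error quantifies the sampling variability of the coefficient estimate
- It is the estimated standard deviation of β̂₁ across hypothetical repeated samples of the same size
- Smaller SE → more precise estimate

Relative precision:
- SE / |β̂₁| = 0.3971 / 3.4296 = 11.6%
- Rule of thumb (under 20%: precise; 20% to under 50%: moderately precise; 50% or more: imprecise) → precise

Rough 95% range (±2 SE): 3.4296 ± 0.7942 → (2.6354, 4.2238).

What drives SE(β̂₁): larger n (here n = 16) → smaller SE; more residual scatter → larger SE; wider spread of x values → smaller SE.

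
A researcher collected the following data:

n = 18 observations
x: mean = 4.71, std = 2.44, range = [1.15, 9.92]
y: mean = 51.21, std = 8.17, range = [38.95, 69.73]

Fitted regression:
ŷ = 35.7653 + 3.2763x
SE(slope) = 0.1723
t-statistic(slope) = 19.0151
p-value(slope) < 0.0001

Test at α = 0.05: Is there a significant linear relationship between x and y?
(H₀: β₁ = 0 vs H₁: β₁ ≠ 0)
Since p-value < 0.0001 < α = 0.05, reject H₀ — the slope is significantly different from 0.

Hypothesis test for the slope coefficient:

H₀: β₁ = 0 (no linear relationship)
H₁: β₁ ≠ 0 (linear relationship exists)

Test statistic: t = β̂₁ / SE(β̂₁) = 3.2763 / 0.1723 = 19.0151

With df = 16, the two-sided p-value for |t| = 19.0151 is <0.0001.

Decision rule: reject H₀ if p-value < α.
p-value < 0.0001 < α = 0.05 → reject H₀.

There is sufficient evidence at the 5% significance level to conclude that a linear relationship exists between x and y.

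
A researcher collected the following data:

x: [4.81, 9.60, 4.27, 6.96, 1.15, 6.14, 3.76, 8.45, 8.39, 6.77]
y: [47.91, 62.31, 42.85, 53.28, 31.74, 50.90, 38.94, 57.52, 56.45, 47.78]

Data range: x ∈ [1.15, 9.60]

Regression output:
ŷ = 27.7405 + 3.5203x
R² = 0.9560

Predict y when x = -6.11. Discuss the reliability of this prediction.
The equation gives ŷ = 6.2315; however x = -6.11 is 7.26 units below the observed range, so this extrapolated value should not be trusted.

Prediction calculation:
ŷ = 27.7405 + 3.5203 × (-6.11)
ŷ = 6.2315

Reliability:
- Data range: x ∈ [1.15, 9.60]
- Prediction point: x = -6.11 is 7.26 units below the observed range → this is EXTRAPOLATION, not interpolation

Why that matters here:
- The linear relationship may not hold outside the observed range
- Real relationships often flatten, saturate, or turn nonlinear at extremes

Report the number if required, but flag clearly that it is an extrapolation.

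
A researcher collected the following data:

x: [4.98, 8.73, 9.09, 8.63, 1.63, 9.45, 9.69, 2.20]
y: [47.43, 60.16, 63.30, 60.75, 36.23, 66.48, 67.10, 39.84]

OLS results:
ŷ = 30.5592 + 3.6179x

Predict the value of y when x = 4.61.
ŷ = 47.2377

x = 4.61 lies inside the observed range [1.63, 9.69], so the fitted equation applies directly:

ŷ = 30.5592 + 3.6179 × 4.61
ŷ = 30.5592 + 16.6785
ŷ = 47.2377

This is a point prediction; actual observations scatter around it by roughly the residual standard deviation.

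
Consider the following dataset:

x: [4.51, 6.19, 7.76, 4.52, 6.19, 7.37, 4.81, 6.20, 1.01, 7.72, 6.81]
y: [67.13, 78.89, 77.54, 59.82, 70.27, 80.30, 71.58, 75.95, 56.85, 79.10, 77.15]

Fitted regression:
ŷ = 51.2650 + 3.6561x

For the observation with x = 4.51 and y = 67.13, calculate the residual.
Residual = -0.6240

The residual is the difference between the actual value and the predicted value:

Residual = y - ŷ

Step 1: Calculate predicted value
ŷ = 51.2650 + 3.6561 × 4.51
ŷ = 67.7540

Step 2: Calculate residual
Residual = 67.13 - 67.7540
Residual = -0.6240

The residual is negative, so the observed y = 67.13 sits below the regression line (the line overestimates it by 0.6240).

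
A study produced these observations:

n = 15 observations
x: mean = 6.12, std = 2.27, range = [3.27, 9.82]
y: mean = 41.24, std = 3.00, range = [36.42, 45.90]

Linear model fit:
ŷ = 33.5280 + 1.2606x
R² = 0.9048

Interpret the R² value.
About 90.48% of the variability in y is accounted for by the regression on x (R² = 0.9048) — a strong linear fit.

R² = 1 − SS_res/SS_tot compares the residual scatter to the total scatter of y about its mean.

Here R² = 0.9048:
- Explained: 90.48% of the variation in y
- Unexplained (residual): 100% − 90.48% = 9.52%
- Rule of thumb (below 0.3 weak; 0.3 to below 0.7 moderate; 0.7 and above strong) → strong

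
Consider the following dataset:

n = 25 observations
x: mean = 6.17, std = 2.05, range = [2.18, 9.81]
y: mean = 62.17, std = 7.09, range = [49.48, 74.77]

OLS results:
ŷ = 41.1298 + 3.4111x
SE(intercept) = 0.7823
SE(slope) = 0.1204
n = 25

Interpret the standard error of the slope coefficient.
SE(slope) = 0.1204 measures the uncertainty in the estimated slope. The coefficient is estimated precisely (SE/|β̂₁| = 3.5%).

SE(β̂₁) = 0.1204 says: if we drew many samples of n = 25 from the same population and refit each time, the fitted slopes would scatter with a standard deviation of roughly 0.1204 around the true β₁.

Relative precision:
- SE / |β̂₁| = 0.1204 / 3.4111 = 3.5%
- Rule of thumb (under 20%: precise; 20% to under 50%: moderately precise; 50% or more: imprecise) → precise

Rough 95% range (±2 SE): 3.4111 ± 0.2408 → (3.1703, 3.6519).

What drives SE(β̂₁): more residual scatter → larger SE; wider spread of x values → smaller SE.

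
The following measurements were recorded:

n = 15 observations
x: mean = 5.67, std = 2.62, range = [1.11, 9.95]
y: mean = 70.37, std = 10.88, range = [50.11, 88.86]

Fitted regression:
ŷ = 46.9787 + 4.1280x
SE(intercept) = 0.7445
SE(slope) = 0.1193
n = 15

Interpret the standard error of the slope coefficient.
The slope 4.1280 is pinned down to within about ±0.1193 (one SE) by these data — relative uncertainty 2.9%, i.e. precise.

SE(β̂₁) = s / √Sxx, where s is the residual standard deviation and Sxx = Σ(x − x̄)². It is the yardstick for how far β̂₁ = 4.1280 could plausibly be from the true slope.

Relative precision:
- SE / |β̂₁| = 0.1193 / 4.1280 = 2.9%
- Rule of thumb (under 20%: precise; 20% to under 50%: moderately precise; 50% or more: imprecise) → precise

Link to interval estimation: a confidence interval for β₁ is β̂₁ ± t* × 0.1193, so SE sets the half-width per unit of t*.

What drives SE(β̂₁): larger n (here n = 15) → smaller SE.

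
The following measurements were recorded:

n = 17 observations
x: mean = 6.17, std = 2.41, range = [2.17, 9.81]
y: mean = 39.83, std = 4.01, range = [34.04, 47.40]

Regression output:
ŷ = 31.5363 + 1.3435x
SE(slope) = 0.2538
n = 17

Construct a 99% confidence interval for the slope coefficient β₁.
The 99% CI for β₁ is (0.5956, 2.0914)

Confidence interval for the slope:

The 99% CI for β₁ is: β̂₁ ± t*(α/2, n-2) × SE(β̂₁)

Step 1: Find critical t-value
- Confidence level = 0.99
- Degrees of freedom = n - 2 = 17 - 2 = 15
- t*(α/2, 15) = 2.9467

Step 2: Calculate margin of error
Margin = 2.9467 × 0.2538 = 0.7479

Step 3: Construct interval
CI = 1.3435 ± 0.7479
CI = (0.5956, 2.0914)

Interpretation: intervals built this way capture the true β₁ in 99% of repeated samples; here the plausible range for the per-unit effect of x on y is 0.5956 to 2.0914.
The interval does not include 0, suggesting a significant linear relationship.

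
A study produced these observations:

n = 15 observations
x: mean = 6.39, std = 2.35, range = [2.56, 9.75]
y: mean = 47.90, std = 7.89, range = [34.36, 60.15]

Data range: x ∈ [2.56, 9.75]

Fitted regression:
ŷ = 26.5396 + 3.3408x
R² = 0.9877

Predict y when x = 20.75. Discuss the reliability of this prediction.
The equation gives ŷ = 95.8612; however x = 20.75 is 11.00 units above the observed range, so this extrapolated value should not be trusted.

Prediction calculation:
ŷ = 26.5396 + 3.3408 × 20.75
ŷ = 95.8612

Reliability:
- Data range: x ∈ [2.56, 9.75]
- Prediction point: x = 20.75 is 11.00 units above the observed range → this is EXTRAPOLATION, not interpolation

Why that matters here:
- R² describes fit only over the sampled x values; it says nothing about behaviour beyond them
- There are no observations near this x to validate the fitted line there
- The linear relationship may not hold outside the observed range

Report the number if required, but flag clearly that it is an extrapolation.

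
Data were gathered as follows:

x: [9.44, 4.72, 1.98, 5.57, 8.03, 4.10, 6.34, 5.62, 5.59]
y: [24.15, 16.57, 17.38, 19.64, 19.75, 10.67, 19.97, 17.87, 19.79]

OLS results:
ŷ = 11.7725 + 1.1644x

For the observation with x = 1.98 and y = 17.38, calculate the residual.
Residual = 3.3020

The residual is the difference between the actual value and the predicted value:

Residual = y - ŷ

Step 1: Calculate predicted value
ŷ = 11.7725 + 1.1644 × 1.98
ŷ = 14.0780

Step 2: Calculate residual
Residual = 17.38 - 14.0780
Residual = 3.3020

The residual is positive, so the observed y = 17.38 sits above the regression line (the line underestimates it by 3.3020).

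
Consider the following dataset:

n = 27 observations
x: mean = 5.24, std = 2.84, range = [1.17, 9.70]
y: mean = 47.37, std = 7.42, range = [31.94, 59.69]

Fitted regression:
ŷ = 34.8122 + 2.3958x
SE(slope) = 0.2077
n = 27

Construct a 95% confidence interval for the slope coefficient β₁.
The 95% CI for β₁ is (1.9680, 2.8236)

Confidence interval for the slope:

The 95% CI for β₁ is: β̂₁ ± t*(α/2, n-2) × SE(β̂₁)

Step 1: Find critical t-value
- Confidence level = 0.95
- Degrees of freedom = n - 2 = 27 - 2 = 25
- t*(α/2, 25) = 2.0595

Step 2: Calculate margin of error
Margin = 2.0595 × 0.2077 = 0.4278

Step 3: Construct interval
CI = 2.3958 ± 0.4278
CI = (1.9680, 2.8236)

Interpretation: intervals built this way capture the true β₁ in 95% of repeated samples; here the plausible range for the per-unit effect of x on y is 1.9680 to 2.8236.
The interval does not include 0, suggesting a significant linear relationship.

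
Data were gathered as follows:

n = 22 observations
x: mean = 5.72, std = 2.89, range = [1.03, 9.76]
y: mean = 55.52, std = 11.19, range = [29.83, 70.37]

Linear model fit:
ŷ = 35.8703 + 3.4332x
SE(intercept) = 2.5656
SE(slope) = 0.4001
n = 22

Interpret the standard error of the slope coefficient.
The slope 3.4332 is pinned down to within about ±0.4001 (one SE) by these data — relative uncertainty 11.7%, i.e. precise.

SE(β̂₁) = 0.4001 says: if we drew many samples of n = 22 from the same population and refit each time, the fitted slopes would scatter with a standard deviation of roughly 0.4001 around the true β₁.

Relative precision:
- SE / |β̂₁| = 0.4001 / 3.4332 = 11.7%
- Rule of thumb (under 20%: precise; 20% to under 50%: moderately precise; 50% or more: imprecise) → precise

Link to the t-test: t = β̂₁ / SE(β̂₁) = 3.4332 / 0.4001 = 8.5809, the statistic for H₀: β₁ = 0.

What drives SE(β̂₁): more residual scatter → larger SE; larger n (here n = 22) → smaller SE.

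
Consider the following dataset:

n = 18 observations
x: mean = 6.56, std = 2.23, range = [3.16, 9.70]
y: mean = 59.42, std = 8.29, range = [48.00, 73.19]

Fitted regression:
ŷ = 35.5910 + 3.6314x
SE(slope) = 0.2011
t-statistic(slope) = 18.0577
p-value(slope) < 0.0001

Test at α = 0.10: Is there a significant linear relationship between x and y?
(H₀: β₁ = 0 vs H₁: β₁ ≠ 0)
Since p-value < 0.0001 < α = 0.10, reject H₀ — the slope is significantly different from 0.

Hypothesis test for the slope coefficient:

H₀: β₁ = 0 (no linear relationship)
H₁: β₁ ≠ 0 (linear relationship exists)

Test statistic: t = β̂₁ / SE(β̂₁) = 3.6314 / 0.2011 = 18.0577

p < 0.0001: how often a slope estimate this far from 0 (in SE units) would arise by chance if β₁ were truly 0.

Decision rule: reject H₀ if p-value < α.
p-value < 0.0001 < α = 0.10 → reject H₀.

At α = 0.10 the data do provide convincing evidence of a nonzero slope.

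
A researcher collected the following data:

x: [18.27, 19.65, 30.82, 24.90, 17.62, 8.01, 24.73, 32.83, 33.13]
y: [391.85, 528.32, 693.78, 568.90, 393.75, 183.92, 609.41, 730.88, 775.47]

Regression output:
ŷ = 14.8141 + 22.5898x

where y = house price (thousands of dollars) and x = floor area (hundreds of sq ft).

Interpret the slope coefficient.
An increase of one hundred sq ft in floor area is associated with a 22.5898 thousand dollars increase in predicted house price.

β₁ = 22.5898 is the change in predicted house price (thousand dollars) per additional hundred sq ft of floor area.

Interpretation:
- Floor area up by 1 hundred sq ft → predicted house price increases by 22.5898 thousand dollars
- This is a linear approximation: the same per-unit change is assumed across the whole observed x range
- The sign (+) gives the direction; the magnitude 22.5898 gives the size of the effect per hundred sq ft

The intercept β₀ = 14.8141 is the predicted house price when floor area = 0; since the smallest observed x is 8.01, this is an extrapolation and mainly anchors the line.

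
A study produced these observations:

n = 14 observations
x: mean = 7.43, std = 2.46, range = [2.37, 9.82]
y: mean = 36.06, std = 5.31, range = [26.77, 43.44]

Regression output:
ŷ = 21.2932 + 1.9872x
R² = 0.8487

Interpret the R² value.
About 84.87% of the variability in y is accounted for by the regression on x (R² = 0.8487) — a strong linear fit.

R² (coefficient of determination) measures the proportion of variance in y explained by the regression model.

Here R² = 0.8487:
- Explained: 84.87% of the variation in y
- Unexplained (residual): 100% − 84.87% = 15.13%
- Rule of thumb (below 0.3 weak; 0.3 to below 0.7 moderate; 0.7 and above strong) → strong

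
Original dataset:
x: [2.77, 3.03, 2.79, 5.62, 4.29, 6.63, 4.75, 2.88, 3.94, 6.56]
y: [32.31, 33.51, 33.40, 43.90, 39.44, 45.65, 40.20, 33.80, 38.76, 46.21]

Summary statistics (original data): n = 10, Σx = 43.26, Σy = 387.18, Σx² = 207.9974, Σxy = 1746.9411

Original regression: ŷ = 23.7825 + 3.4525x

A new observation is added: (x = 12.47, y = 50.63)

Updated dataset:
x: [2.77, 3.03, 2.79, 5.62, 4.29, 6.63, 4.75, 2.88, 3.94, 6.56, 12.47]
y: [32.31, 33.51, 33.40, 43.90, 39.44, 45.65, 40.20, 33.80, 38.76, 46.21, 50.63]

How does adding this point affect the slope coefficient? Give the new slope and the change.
The slope changes from 3.4525 to 1.9740 (change of -1.4785, or -42.8%).

x = 12.47 lies well outside the original x-range [2.77, 6.63] (x̄ ≈ 4.33), so this observation has high leverage and can move the slope substantially.

Step 1: Update the sums with the new point (n goes from 10 to 11)
Σx  = 43.26 + 12.47 = 55.73
Σy  = 387.18 + 50.63 = 437.81
Σx² = 207.9974 + 12.47² = 207.9974 + 155.5009 = 363.4983
Σxy = 1746.9411 + 12.47×50.63 = 1746.9411 + 631.3561 = 2378.2972

Step 2: Recompute the slope with b₁ = (nΣxy − ΣxΣy) / (nΣx² − (Σx)²)
Numerator   = 11×2378.2972 − 55.73×437.81 = 26161.2692 − 24399.1513 = 1762.1179
Denominator = 11×363.4983 − 55.73² = 3998.4813 − 3105.8329 = 892.6484
b₁(new) = 1762.1179 / 892.6484 = 1.9740

(Same formula on the original sums: (10×1746.9411 − 43.26×387.18) / (10×207.9974 − 43.26²) = 720.0042 / 208.5464 = 3.4525, matching the given fit.)

Step 3: Change in slope
Δβ₁ = 1.9740 − 3.4525 = -1.4785
Relative change = -1.4785 / 3.4525 × 100% = -42.8%
→ the slope decreases when the point is added.

A high-leverage point only changes the slope if it is off the original line; here y = 50.63 is below the original trend, so the slope decreases.
In practice: examine leverage (hᵢ) and Cook's distance rather than deleting it automatically; check such a point for data-entry or measurement error.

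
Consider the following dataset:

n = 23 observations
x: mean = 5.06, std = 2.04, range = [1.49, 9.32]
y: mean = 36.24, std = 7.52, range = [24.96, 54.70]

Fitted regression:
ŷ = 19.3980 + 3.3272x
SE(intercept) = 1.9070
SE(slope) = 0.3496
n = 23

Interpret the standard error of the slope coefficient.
SE(β̂₁) = 0.3496 is the estimated standard deviation of the slope estimate across repeated samples; relative to β̂₁ = 3.3272 that is 10.5%, a precise estimate.

SE(β̂₁) = s / √Sxx, where s is the residual standard deviation and Sxx = Σ(x − x̄)². It is the yardstick for how far β̂₁ = 3.3272 could plausibly be from the true slope.

Relative precision:
- SE / |β̂₁| = 0.3496 / 3.3272 = 10.5%
- Rule of thumb (under 20%: precise; 20% to under 50%: moderately precise; 50% or more: imprecise) → precise

Link to interval estimation: a confidence interval for β₁ is β̂₁ ± t* × 0.3496, so SE sets the half-width per unit of t*.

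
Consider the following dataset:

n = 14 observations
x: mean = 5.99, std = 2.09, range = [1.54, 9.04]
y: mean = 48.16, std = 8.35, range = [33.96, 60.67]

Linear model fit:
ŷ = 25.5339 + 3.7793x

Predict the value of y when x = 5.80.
ŷ = 47.4538

x = 5.80 lies inside the observed range [1.54, 9.04], so the fitted equation applies directly:

ŷ = 25.5339 + 3.7793 × 5.80
ŷ = 25.5339 + 21.9199
ŷ = 47.4538

This is the fitted mean response at that x — an individual observation would come with a wider prediction interval.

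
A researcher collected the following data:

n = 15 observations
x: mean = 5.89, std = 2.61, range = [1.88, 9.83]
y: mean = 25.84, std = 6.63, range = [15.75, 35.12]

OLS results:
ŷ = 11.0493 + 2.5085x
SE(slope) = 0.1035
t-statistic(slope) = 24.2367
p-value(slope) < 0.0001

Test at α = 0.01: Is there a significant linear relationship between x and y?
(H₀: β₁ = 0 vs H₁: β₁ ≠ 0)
Since p-value < 0.0001 < α = 0.01, reject H₀ — the slope is significantly different from 0.

Hypothesis test for the slope coefficient:

H₀: β₁ = 0 (no linear relationship)
H₁: β₁ ≠ 0 (linear relationship exists)

Test statistic: t = β̂₁ / SE(β̂₁) = 2.5085 / 0.1035 = 24.2367

With df = 13, the two-sided p-value for |t| = 24.2367 is <0.0001.

Decision rule: reject H₀ if p-value < α.
p-value < 0.0001 < α = 0.01 → reject H₀.

At α = 0.01 the data do provide convincing evidence of a nonzero slope.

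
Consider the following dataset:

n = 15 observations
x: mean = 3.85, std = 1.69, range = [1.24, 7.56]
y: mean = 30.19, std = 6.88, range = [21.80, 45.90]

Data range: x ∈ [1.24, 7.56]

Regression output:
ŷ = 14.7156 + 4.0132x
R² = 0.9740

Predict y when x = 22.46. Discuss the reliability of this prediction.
ŷ = 104.8521, but this is extrapolation (above the data range [1.24, 7.56]) and may be unreliable.

Prediction calculation:
ŷ = 14.7156 + 4.0132 × 22.46
ŷ = 104.8521

Reliability:
- Data range: x ∈ [1.24, 7.56]
- Prediction point: x = 22.46 is 14.90 units above the observed range → this is EXTRAPOLATION, not interpolation

Why that matters here:
- R² describes fit only over the sampled x values; it says nothing about behaviour beyond them
- The linear relationship may not hold outside the observed range
- There are no observations near this x to validate the fitted line there

The R² = 0.9740 only validates the fit within [1.24, 7.56]; treat ŷ = 104.8521 with caution.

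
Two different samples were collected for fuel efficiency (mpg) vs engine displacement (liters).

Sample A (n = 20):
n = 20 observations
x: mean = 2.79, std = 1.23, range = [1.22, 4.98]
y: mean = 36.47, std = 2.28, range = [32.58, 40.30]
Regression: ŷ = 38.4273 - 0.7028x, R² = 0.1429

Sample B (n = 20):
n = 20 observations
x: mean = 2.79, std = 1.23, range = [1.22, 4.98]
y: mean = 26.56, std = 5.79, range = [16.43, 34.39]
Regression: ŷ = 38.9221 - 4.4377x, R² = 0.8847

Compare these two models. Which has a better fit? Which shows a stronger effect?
Model B has the better fit (R² = 0.8847 vs 0.1429). Model B shows the stronger effect (|β₁| = 4.4377 vs 0.7028).

Model Comparison:

Fit — compare R²:
- Model A: R² = 0.1429 → 14.29% of variance in fuel efficiency explained
- Model B: R² = 0.8847 → 88.47% of variance in fuel efficiency explained
- 0.8847 > 0.1429 → Model B has the better fit

Which has the larger per-liter effect? (|β₁|)
- Model A: β₁ = -0.7028 → predicted fuel efficiency falls 0.7028 mpg per additional liter of engine displacement
- Model B: β₁ = -4.4377 → predicted fuel efficiency falls 4.4377 mpg per additional liter of engine displacement
- |-0.7028| < |-4.4377| → Model B shows the stronger marginal effect

Note: R² measures how tightly points cluster around the line; β₁ measures how steep the line is — they answer different questions.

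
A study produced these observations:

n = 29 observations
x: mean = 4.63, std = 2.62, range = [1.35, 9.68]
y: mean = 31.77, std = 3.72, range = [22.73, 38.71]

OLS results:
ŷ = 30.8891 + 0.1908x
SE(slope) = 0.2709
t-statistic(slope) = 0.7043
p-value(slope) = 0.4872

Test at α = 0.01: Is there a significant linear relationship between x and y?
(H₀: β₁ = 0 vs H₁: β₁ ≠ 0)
p-value = 0.4872 ≥ α = 0.01, so we fail to reject H₀. The relationship is not significant.

Hypothesis test for the slope coefficient:

H₀: β₁ = 0 (no linear relationship)
H₁: β₁ ≠ 0 (linear relationship exists)

Test statistic: t = β̂₁ / SE(β̂₁) = 0.1908 / 0.2709 = 0.7043

The p-value (0.4872) is the probability, under H₀, of a t-statistic at least as extreme as |t| = 0.7043 (two-sided, df = n − 2 = 27).

Decision rule: reject H₀ if p-value < α.
p-value = 0.4872 ≥ α = 0.01 → fail to reject H₀.

At α = 0.01 the data do not provide convincing evidence of a nonzero slope.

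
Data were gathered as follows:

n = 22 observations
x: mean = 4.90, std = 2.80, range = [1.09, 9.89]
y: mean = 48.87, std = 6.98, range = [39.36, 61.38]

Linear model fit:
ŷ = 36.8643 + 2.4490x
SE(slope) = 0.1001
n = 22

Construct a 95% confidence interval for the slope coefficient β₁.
The 95% CI for β₁ is (2.2402, 2.6578)

Confidence interval for the slope:

The 95% CI for β₁ is: β̂₁ ± t*(α/2, n-2) × SE(β̂₁)

Step 1: Find critical t-value
- Confidence level = 0.95
- Degrees of freedom = n - 2 = 22 - 2 = 20
- t*(α/2, 20) = 2.0860

Step 2: Calculate margin of error
Margin = 2.0860 × 0.1001 = 0.2088

Step 3: Construct interval
CI = 2.4490 ± 0.2088
CI = (2.2402, 2.6578)

Interpretation: intervals built this way capture the true β₁ in 95% of repeated samples; here the plausible range for the per-unit effect of x on y is 2.2402 to 2.6578.
Since 0 is outside the interval, a two-sided test at α = 0.05 would reject H₀: β₁ = 0.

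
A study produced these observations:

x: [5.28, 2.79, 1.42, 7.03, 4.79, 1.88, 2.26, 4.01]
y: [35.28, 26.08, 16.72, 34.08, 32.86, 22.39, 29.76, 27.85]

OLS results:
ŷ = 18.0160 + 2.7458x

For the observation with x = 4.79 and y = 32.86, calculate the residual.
Residual = 1.6916

The residual is the difference between the actual value and the predicted value:

Residual = y - ŷ

Step 1: Calculate predicted value
ŷ = 18.0160 + 2.7458 × 4.79
ŷ = 31.1684

Step 2: Calculate residual
Residual = 32.86 - 31.1684
Residual = 1.6916

Sign check: y > ŷ, so the point is above the line and the fit underestimates here.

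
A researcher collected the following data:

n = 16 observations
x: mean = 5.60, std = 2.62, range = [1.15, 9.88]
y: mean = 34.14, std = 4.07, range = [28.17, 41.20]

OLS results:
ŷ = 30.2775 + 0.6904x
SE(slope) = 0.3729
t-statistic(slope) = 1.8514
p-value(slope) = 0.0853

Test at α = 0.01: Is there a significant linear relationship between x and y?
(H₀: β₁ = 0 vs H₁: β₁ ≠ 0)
p-value = 0.0853 ≥ α = 0.01, so we fail to reject H₀. The relationship is not significant.

Hypothesis test for the slope coefficient:

H₀: β₁ = 0 (no linear relationship)
H₁: β₁ ≠ 0 (linear relationship exists)

Test statistic: t = β̂₁ / SE(β̂₁) = 0.6904 / 0.3729 = 1.8514

p = 0.0853: how often a slope estimate this far from 0 (in SE units) would arise by chance if β₁ were truly 0.

Decision rule: reject H₀ if p-value < α.
p-value = 0.0853 ≥ α = 0.01 → fail to reject H₀.

Conclusion: the linear association between x and y is not significant at the 1% level.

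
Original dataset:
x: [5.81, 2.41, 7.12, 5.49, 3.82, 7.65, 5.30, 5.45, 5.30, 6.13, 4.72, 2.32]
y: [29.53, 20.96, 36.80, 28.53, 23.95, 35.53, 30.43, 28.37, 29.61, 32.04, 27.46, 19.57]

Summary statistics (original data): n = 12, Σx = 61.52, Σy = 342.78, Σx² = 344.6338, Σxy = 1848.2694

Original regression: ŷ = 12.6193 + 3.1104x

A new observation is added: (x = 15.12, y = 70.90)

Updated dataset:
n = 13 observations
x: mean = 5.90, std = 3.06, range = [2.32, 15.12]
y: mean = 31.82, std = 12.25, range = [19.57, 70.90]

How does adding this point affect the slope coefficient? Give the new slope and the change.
The slope changes from 3.1104 to 3.9652 (change of +0.8548, or +27.5%).

The new point has HIGH LEVERAGE: x = 15.12 is far from the original mean x̄ = 61.52/12 ≈ 5.13 (original range [2.32, 7.65]).

Step 1: Update the sums with the new point (n goes from 12 to 13)
Σx  = 61.52 + 15.12 = 76.64
Σy  = 342.78 + 70.90 = 413.68
Σx² = 344.6338 + 15.12² = 344.6338 + 228.6144 = 573.2482
Σxy = 1848.2694 + 15.12×70.90 = 1848.2694 + 1072.0080 = 2920.2774

Step 2: Recompute the slope with b₁ = (nΣxy − ΣxΣy) / (nΣx² − (Σx)²)
Numerator   = 13×2920.2774 − 76.64×413.68 = 37963.6062 − 31704.4352 = 6259.1710
Denominator = 13×573.2482 − 76.64² = 7452.2266 − 5873.6896 = 1578.5370
b₁(new) = 6259.1710 / 1578.5370 = 3.9652

(Same formula on the original sums: (12×1848.2694 − 61.52×342.78) / (12×344.6338 − 61.52²) = 1091.4072 / 350.8952 = 3.1104, matching the given fit.)

Step 3: Change in slope
Δβ₁ = 3.9652 − 3.1104 = +0.8548
Relative change = +0.8548 / 3.1104 × 100% = +27.5%
→ the slope increases when the point is added.

A high-leverage point only changes the slope if it is off the original line; here y = 70.90 is above the original trend, so the slope increases.
In practice: refit with and without it and report both if conclusions differ; investigate whether it comes from the same population as the rest of the sample.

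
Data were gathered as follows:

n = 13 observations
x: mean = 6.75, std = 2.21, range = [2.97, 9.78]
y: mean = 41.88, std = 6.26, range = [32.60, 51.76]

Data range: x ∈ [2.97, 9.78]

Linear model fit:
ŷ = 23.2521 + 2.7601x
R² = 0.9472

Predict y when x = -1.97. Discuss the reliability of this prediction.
ŷ = 17.8147, but this is extrapolation (below the data range [2.97, 9.78]) and may be unreliable.

Prediction calculation:
ŷ = 23.2521 + 2.7601 × (-1.97)
ŷ = 17.8147

Reliability:
- Data range: x ∈ [2.97, 9.78]
- Prediction point: x = -1.97 is 4.94 units below the observed range → this is EXTRAPOLATION, not interpolation

Why that matters here:
- Real relationships often flatten, saturate, or turn nonlinear at extremes
- There are no observations near this x to validate the fitted line there
- R² describes fit only over the sampled x values; it says nothing about behaviour beyond them

A defensible statement: 'if the linear trend continued to x = -1.97, y would be about 17.8147' — the premise is untested.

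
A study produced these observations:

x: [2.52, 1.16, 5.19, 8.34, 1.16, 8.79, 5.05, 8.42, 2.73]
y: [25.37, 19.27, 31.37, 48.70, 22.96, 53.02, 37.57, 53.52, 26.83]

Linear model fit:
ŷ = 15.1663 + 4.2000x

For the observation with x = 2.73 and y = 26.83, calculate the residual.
Residual = 0.1977

The residual is the difference between the actual value and the predicted value:

Residual = y - ŷ

Step 1: Calculate predicted value
ŷ = 15.1663 + 4.2000 × 2.73
ŷ = 26.6323

Step 2: Calculate residual
Residual = 26.83 - 26.6323
Residual = 0.1977

The residual is positive, so the observed y = 26.83 sits above the regression line (the line underestimates it by 0.1977).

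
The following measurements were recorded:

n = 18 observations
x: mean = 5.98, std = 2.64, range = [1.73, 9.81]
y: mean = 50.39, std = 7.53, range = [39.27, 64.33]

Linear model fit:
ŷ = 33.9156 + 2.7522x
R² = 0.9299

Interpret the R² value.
The model explains 92.99% of the variance in y (R² = 0.9299), leaving 7.01% unexplained; the fit is strong.

R² = 1 − SS_res/SS_tot compares the residual scatter to the total scatter of y about its mean.

Here R² = 0.9299:
- Explained: 92.99% of the variation in y
- Unexplained (residual): 100% − 92.99% = 7.01%
- Rule of thumb (below 0.3 weak; 0.3 to below 0.7 moderate; 0.7 and above strong) → strong

Note: R² says nothing about causation, and a high R² does not by itself mean the linear form is appropriate — check the residuals.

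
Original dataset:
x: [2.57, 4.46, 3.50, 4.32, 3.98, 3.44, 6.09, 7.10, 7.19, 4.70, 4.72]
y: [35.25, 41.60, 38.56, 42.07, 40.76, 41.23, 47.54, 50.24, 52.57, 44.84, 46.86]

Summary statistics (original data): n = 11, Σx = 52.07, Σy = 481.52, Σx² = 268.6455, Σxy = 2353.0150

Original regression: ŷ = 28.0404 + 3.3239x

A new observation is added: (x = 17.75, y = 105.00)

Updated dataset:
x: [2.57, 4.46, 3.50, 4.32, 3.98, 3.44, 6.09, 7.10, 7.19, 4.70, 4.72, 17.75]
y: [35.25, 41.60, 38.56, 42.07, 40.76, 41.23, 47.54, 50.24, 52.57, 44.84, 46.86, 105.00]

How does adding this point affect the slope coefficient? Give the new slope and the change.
Adding the point moves β₁ from 3.3239 to 4.5314, i.e. it increases by 1.2075 (+36.3%).

The new point has HIGH LEVERAGE: x = 17.75 is far from the original mean x̄ = 52.07/11 ≈ 4.73 (original range [2.57, 7.19]).

Step 1: Update the sums with the new point (n goes from 11 to 12)
Σx  = 52.07 + 17.75 = 69.82
Σy  = 481.52 + 105.00 = 586.52
Σx² = 268.6455 + 17.75² = 268.6455 + 315.0625 = 583.7080
Σxy = 2353.0150 + 17.75×105.00 = 2353.0150 + 1863.7500 = 4216.7650

Step 2: Recompute the slope with b₁ = (nΣxy − ΣxΣy) / (nΣx² − (Σx)²)
Numerator   = 12×4216.7650 − 69.82×586.52 = 50601.1800 − 40950.8264 = 9650.3536
Denominator = 12×583.7080 − 69.82² = 7004.4960 − 4874.8324 = 2129.6636
b₁(new) = 9650.3536 / 2129.6636 = 4.5314

(Same formula on the original sums: (11×2353.0150 − 52.07×481.52) / (11×268.6455 − 52.07²) = 810.4186 / 243.8156 = 3.3239, matching the given fit.)

Step 3: Change in slope
Δβ₁ = 4.5314 − 3.3239 = +1.2075
Relative change = +1.2075 / 3.3239 × 100% = +36.3%
→ the slope increases when the point is added.

A high-leverage point only changes the slope if it is off the original line; here y = 105.00 is above the original trend, so the slope increases.
In practice: check such a point for data-entry or measurement error; examine leverage (hᵢ) and Cook's distance rather than deleting it automatically.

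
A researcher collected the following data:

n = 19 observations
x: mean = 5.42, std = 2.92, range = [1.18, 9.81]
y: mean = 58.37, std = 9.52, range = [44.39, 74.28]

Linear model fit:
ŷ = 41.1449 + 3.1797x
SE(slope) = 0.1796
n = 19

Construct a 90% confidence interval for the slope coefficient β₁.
The 90% CI for β₁ is (2.8673, 3.4921)

Confidence interval for the slope:

The 90% CI for β₁ is: β̂₁ ± t*(α/2, n-2) × SE(β̂₁)

Step 1: Find critical t-value
- Confidence level = 0.9
- Degrees of freedom = n - 2 = 19 - 2 = 17
- t*(α/2, 17) = 1.7396

Step 2: Calculate margin of error
Margin = 1.7396 × 0.1796 = 0.3124

Step 3: Construct interval
CI = 3.1797 ± 0.3124
CI = (2.8673, 3.4921)

Interpretation: intervals built this way capture the true β₁ in 90% of repeated samples; here the plausible range for the per-unit effect of x on y is 2.8673 to 3.4921.
Since 0 is outside the interval, a two-sided test at α = 0.10 would reject H₀: β₁ = 0.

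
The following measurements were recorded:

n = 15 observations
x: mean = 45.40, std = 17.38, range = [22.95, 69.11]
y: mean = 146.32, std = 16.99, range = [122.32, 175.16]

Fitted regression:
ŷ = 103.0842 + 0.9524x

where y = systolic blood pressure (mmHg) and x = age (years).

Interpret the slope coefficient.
On average, blood pressure is about 0.9524 mmHg higher for every extra year of age.

The slope coefficient β₁ = 0.9524 represents the marginal effect of age on blood pressure.

Interpretation:
- Age up by 1 year → predicted blood pressure increases by 0.9524 mmHg
- This is a linear approximation: the same per-unit change is assumed across the whole observed x range
- The sign (+) gives the direction; the magnitude 0.9524 gives the size of the effect per year

The intercept β₀ = 103.0842 is the predicted blood pressure when age = 0; since the smallest observed x is 22.95, this is an extrapolation and mainly anchors the line.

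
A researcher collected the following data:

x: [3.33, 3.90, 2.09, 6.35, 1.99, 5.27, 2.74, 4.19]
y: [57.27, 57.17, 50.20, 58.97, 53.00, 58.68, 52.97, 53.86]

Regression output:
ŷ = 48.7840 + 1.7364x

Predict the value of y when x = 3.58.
ŷ = 55.0003

To predict y for x = 3.58, substitute into the regression equation:

ŷ = 48.7840 + 1.7364 × 3.58
ŷ = 48.7840 + 6.2163
ŷ = 55.0003

This is a point prediction; actual observations scatter around it by roughly the residual standard deviation.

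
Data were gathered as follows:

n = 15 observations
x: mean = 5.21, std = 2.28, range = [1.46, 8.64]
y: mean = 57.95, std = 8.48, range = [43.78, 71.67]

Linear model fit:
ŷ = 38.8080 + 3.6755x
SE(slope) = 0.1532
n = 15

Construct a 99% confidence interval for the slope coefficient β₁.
The 99% CI for β₁ is (3.2140, 4.1370)

Confidence interval for the slope:

The 99% CI for β₁ is: β̂₁ ± t*(α/2, n-2) × SE(β̂₁)

Step 1: Find critical t-value
- Confidence level = 0.99
- Degrees of freedom = n - 2 = 15 - 2 = 13
- t*(α/2, 13) = 3.0123

Step 2: Calculate margin of error
Margin = 3.0123 × 0.1532 = 0.4615

Step 3: Construct interval
CI = 3.6755 ± 0.4615
CI = (3.2140, 4.1370)

Interpretation: each one-unit increase in x is associated with a change in mean y of between 3.2140 and 4.1370, with 99% confidence.
Both endpoints are positive, so the data support a genuinely positive slope at this confidence level.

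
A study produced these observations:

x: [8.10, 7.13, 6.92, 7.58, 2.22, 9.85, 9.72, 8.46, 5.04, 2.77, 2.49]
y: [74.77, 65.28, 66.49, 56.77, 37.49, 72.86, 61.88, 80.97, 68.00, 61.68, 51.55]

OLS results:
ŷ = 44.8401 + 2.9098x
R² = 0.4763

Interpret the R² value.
R² = 0.4763 means 47.63% of the variation in y is explained by the linear relationship with x. This indicates a moderate fit.

R² = 1 − SS_res/SS_tot compares the residual scatter to the total scatter of y about its mean.

Here R² = 0.4763:
- Explained: 47.63% of the variation in y
- Unexplained (residual): 100% − 47.63% = 52.37%
- Rule of thumb (below 0.3 weak; 0.3 to below 0.7 moderate; 0.7 and above strong) → moderate

Calculation: R² = 1 − (SS_res / SS_tot), where SS_res is the sum of squared residuals and SS_tot the total sum of squares.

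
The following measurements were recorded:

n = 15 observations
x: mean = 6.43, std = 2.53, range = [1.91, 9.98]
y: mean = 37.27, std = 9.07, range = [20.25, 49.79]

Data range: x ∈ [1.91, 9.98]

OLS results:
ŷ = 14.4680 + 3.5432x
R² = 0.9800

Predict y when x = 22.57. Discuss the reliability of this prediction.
The equation gives ŷ = 94.4380; however x = 22.57 is 12.59 units above the observed range, so this extrapolated value should not be trusted.

Prediction calculation:
ŷ = 14.4680 + 3.5432 × 22.57
ŷ = 94.4380

Reliability:
- Data range: x ∈ [1.91, 9.98]
- Prediction point: x = 22.57 is 12.59 units above the observed range → this is EXTRAPOLATION, not interpolation

Why that matters here:
- The linear relationship may not hold outside the observed range
- R² describes fit only over the sampled x values; it says nothing about behaviour beyond them

Report the number if required, but flag clearly that it is an extrapolation.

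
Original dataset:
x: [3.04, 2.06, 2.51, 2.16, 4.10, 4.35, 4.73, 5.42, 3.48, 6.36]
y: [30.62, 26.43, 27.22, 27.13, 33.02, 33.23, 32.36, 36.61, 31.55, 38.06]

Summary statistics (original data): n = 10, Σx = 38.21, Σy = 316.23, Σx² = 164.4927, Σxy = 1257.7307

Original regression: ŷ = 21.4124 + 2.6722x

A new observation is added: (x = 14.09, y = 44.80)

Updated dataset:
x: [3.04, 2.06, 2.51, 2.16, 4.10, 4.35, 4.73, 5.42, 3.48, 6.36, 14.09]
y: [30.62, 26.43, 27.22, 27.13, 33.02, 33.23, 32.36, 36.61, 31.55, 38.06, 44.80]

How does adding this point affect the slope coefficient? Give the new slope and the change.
New slope β₁ = 1.5078 versus 2.6722 before: a change of -1.1644 (-43.6%).

x = 14.09 lies well outside the original x-range [2.06, 6.36] (x̄ ≈ 3.82), so this observation has high leverage and can move the slope substantially.

Step 1: Update the sums with the new point (n goes from 10 to 11)
Σx  = 38.21 + 14.09 = 52.30
Σy  = 316.23 + 44.80 = 361.03
Σx² = 164.4927 + 14.09² = 164.4927 + 198.5281 = 363.0208
Σxy = 1257.7307 + 14.09×44.80 = 1257.7307 + 631.2320 = 1888.9627

Step 2: Recompute the slope with b₁ = (nΣxy − ΣxΣy) / (nΣx² − (Σx)²)
Numerator   = 11×1888.9627 − 52.30×361.03 = 20778.5897 − 18881.8690 = 1896.7207
Denominator = 11×363.0208 − 52.30² = 3993.2288 − 2735.2900 = 1257.9388
b₁(new) = 1896.7207 / 1257.9388 = 1.5078

(Same formula on the original sums: (10×1257.7307 − 38.21×316.23) / (10×164.4927 − 38.21²) = 494.1587 / 184.9229 = 2.6722, matching the given fit.)

Step 3: Change in slope
Δβ₁ = 1.5078 − 2.6722 = -1.1644
Relative change = -1.1644 / 2.6722 × 100% = -43.6%
→ the slope decreases when the point is added.

Because the point sits below the extension of the original line at a high-leverage x, it tilts the fit down.
In practice: check such a point for data-entry or measurement error.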